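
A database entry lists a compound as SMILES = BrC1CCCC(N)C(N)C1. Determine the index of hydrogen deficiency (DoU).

Molecular formula: C7H15BrN2.
DoU = (2C + 2 + N − H − X) / 2, where X is the halogen count and O/S are ignored.
    = (2·7 + 2 + 2 − 15 − 1) / 2 = 2 / 2 = 1.

1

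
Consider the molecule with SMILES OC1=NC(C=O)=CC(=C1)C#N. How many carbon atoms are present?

Count every carbon token in the SMILES (each C, including those in ring-closure positions and inside branches).
Carbon count: 7.

7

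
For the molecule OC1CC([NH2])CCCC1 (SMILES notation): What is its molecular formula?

C7H15NO

Walk through each heavy atom and fill implicit hydrogens from standard valence (C 4, N 3, O 2, S 2, halogen 1):
  atom 1: O, bond orders sum to 1 (valence 2) → 1 H
  atom 2: C, bond orders sum to 3 (valence 4) → 1 H
  atom 3: C, bond orders sum to 2 (valence 4) → 2 H
  atom 4: C, bond orders sum to 3 (valence 4) → 1 H
  atom 5: N with explicit H count 2
  atom 6: C, bond orders sum to 2 (valence 4) → 2 H
  atom 7: C, bond orders sum to 2 (valence 4) → 2 H
  atom 8: C, bond orders sum to 2 (valence 4) → 2 H
  atom 9: C, bond orders sum to 2 (valence 4) → 2 H
Totals → C:7, H:15, N:1, O:1.
In Hill order: C7H15NO.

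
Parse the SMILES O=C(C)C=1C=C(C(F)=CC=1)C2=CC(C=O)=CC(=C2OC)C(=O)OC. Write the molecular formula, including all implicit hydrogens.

Walk through each heavy atom and fill implicit hydrogens from standard valence (C 4, N 3, O 2, S 2, halogen 1):
  atom 1: O, bond orders sum to 2 (valence 2) → 0 H
  atom 2: C, bond orders sum to 4 (valence 4) → 0 H
  atom 3: C, bond orders sum to 1 (valence 4) → 3 H
  atom 4: C, bond orders sum to 4 (valence 4) → 0 H
  atom 5: C, bond orders sum to 3 (valence 4) → 1 H
  atom 6: C, bond orders sum to 4 (valence 4) → 0 H
  atom 7: C, bond orders sum to 4 (valence 4) → 0 H
  atom 8: F (halogen, monovalent) → 0 H
  atom 9: C, bond orders sum to 3 (valence 4) → 1 H
  atom 10: C, bond orders sum to 3 (valence 4) → 1 H
  atom 11: C, bond orders sum to 4 (valence 4) → 0 H
  atom 12: C, bond orders sum to 3 (valence 4) → 1 H
  atom 13: C, bond orders sum to 4 (valence 4) → 0 H
  atom 14: C, bond orders sum to 3 (valence 4) → 1 H
  atom 15: O, bond orders sum to 2 (valence 2) → 0 H
  atom 16: C, bond orders sum to 3 (valence 4) → 1 H
  atom 17: C, bond orders sum to 4 (valence 4) → 0 H
  atom 18: C, bond orders sum to 4 (valence 4) → 0 H
  atom 19: O, bond orders sum to 2 (valence 2) → 0 H
  atom 20: C, bond orders sum to 1 (valence 4) → 3 H
  atom 21: C, bond orders sum to 4 (valence 4) → 0 H
  atom 22: O, bond orders sum to 2 (valence 2) → 0 H
  atom 23: O, bond orders sum to 2 (valence 2) → 0 H
  atom 24: C, bond orders sum to 1 (valence 4) → 3 H
Totals → C:18, H:15, F:1, O:5.

C18H15FO5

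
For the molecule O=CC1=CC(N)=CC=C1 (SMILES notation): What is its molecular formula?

C7H7NO

Walk through each heavy atom and fill implicit hydrogens from standard valence (C 4, N 3, O 2, S 2, halogen 1):
  atom 1: O, bond orders sum to 2 (valence 2) → 0 H
  atom 2: C, bond orders sum to 3 (valence 4) → 1 H
  atom 3: C, bond orders sum to 4 (valence 4) → 0 H
  atom 4: C, bond orders sum to 3 (valence 4) → 1 H
  atom 5: C, bond orders sum to 4 (valence 4) → 0 H
  atom 6: N, bond orders sum to 1 (valence 3) → 2 H
  atom 7: C, bond orders sum to 3 (valence 4) → 1 H
  atom 8: C, bond orders sum to 3 (valence 4) → 1 H
  atom 9: C, bond orders sum to 3 (valence 4) → 1 H
Totals → C:7, H:7, N:1, O:1.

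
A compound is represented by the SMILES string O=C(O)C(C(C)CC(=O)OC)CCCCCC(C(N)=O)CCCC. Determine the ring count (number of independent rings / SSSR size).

0

In SMILES, each pair of matching ring-closure digits denotes one ring-closing bond; the number of such bonds equals the number of independent rings.
Ring-closure bonds here: 0.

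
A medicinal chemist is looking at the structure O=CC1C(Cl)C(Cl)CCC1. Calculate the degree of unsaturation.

Molecular formula: C7H10Cl2O.
DoU = (2C + 2 + N − H − X) / 2, where X is the halogen count and O/S are ignored.
    = (2·7 + 2 + 0 − 10 − 2) / 2 = 4 / 2 = 2.

2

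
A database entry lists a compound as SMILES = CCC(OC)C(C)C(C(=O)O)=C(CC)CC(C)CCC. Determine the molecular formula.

C17H32O3

Walk through each heavy atom and fill implicit hydrogens from standard valence (C 4, N 3, O 2, S 2, halogen 1):
  atom 1: C, bond orders sum to 1 (valence 4) → 3 H
  atom 2: C, bond orders sum to 2 (valence 4) → 2 H
  atom 3: C, bond orders sum to 3 (valence 4) → 1 H
  atom 4: O, bond orders sum to 2 (valence 2) → 0 H
  atom 5: C, bond orders sum to 1 (valence 4) → 3 H
  atom 6: C, bond orders sum to 3 (valence 4) → 1 H
  atom 7: C, bond orders sum to 1 (valence 4) → 3 H
  atom 8: C, bond orders sum to 4 (valence 4) → 0 H
  atom 9: C, bond orders sum to 4 (valence 4) → 0 H
  atom 10: O, bond orders sum to 2 (valence 2) → 0 H
  atom 11: O, bond orders sum to 1 (valence 2) → 1 H
  atom 12: C, bond orders sum to 4 (valence 4) → 0 H
  atom 13: C, bond orders sum to 2 (valence 4) → 2 H
  atom 14: C, bond orders sum to 1 (valence 4) → 3 H
  atom 15: C, bond orders sum to 2 (valence 4) → 2 H
  atom 16: C, bond orders sum to 3 (valence 4) → 1 H
  atom 17: C, bond orders sum to 1 (valence 4) → 3 H
  atom 18: C, bond orders sum to 2 (valence 4) → 2 H
  atom 19: C, bond orders sum to 2 (valence 4) → 2 H
  atom 20: C, bond orders sum to 1 (valence 4) → 3 H
Totals → C:17, H:32, O:3.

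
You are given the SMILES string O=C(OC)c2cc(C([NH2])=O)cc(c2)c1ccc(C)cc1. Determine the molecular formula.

Walk through each heavy atom and fill implicit hydrogens from standard valence (C 4, N 3, O 2, S 2, halogen 1); for lowercase aromatic atoms, an aromatic c carries 1 H when it has two neighbours and 0 H with three, and aromatic n carries 0 H:
  atom 1: O, bond orders sum to 2 (valence 2) → 0 H
  atom 2: C, bond orders sum to 4 (valence 4) → 0 H
  atom 3: O, bond orders sum to 2 (valence 2) → 0 H
  atom 4: C, bond orders sum to 1 (valence 4) → 3 H
  atom 5: aromatic c, 3 neighbours → 0 H
  atom 6: aromatic c, 2 neighbours → 1 H
  atom 7: aromatic c, 3 neighbours → 0 H
  atom 8: C, bond orders sum to 4 (valence 4) → 0 H
  atom 9: N with explicit H count 2
  atom 10: O, bond orders sum to 2 (valence 2) → 0 H
  atom 11: aromatic c, 2 neighbours → 1 H
  atom 12: aromatic c, 3 neighbours → 0 H
  atom 13: aromatic c, 2 neighbours → 1 H
  atom 14: aromatic c, 3 neighbours → 0 H
  atom 15: aromatic c, 2 neighbours → 1 H
  atom 16: aromatic c, 2 neighbours → 1 H
  atom 17: aromatic c, 3 neighbours → 0 H
  atom 18: C, bond orders sum to 1 (valence 4) → 3 H
  atom 19: aromatic c, 2 neighbours → 1 H
  atom 20: aromatic c, 2 neighbours → 1 H
Totals → C:16, H:15, N:1, O:3.

C16H15NO3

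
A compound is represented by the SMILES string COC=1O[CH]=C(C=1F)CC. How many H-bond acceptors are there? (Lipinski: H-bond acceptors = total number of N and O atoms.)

2

N atoms: 0; O atoms: 2.
Lipinski HBA = 0 + 2 = 2.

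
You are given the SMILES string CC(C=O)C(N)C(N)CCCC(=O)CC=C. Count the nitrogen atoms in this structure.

Scan the SMILES for N atoms (remember two-letter symbols like Cl and Br are single atoms).
Nitrogen count: 2.

2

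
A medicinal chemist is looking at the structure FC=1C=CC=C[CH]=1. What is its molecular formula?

C6H5F

Walk through each heavy atom and fill implicit hydrogens from standard valence (C 4, N 3, O 2, S 2, halogen 1):
  atom 1: F (halogen, monovalent) → 0 H
  atom 2: C, bond orders sum to 4 (valence 4) → 0 H
  atom 3: C, bond orders sum to 3 (valence 4) → 1 H
  atom 4: C, bond orders sum to 3 (valence 4) → 1 H
  atom 5: C, bond orders sum to 3 (valence 4) → 1 H
  atom 6: C, bond orders sum to 3 (valence 4) → 1 H
  atom 7: C with explicit H count 1
Totals → C:6, H:5, F:1.
In Hill order: C6H5F.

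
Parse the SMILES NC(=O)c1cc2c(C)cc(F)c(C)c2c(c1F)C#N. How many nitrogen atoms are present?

2

Scan the SMILES for N atoms (remember two-letter symbols like Cl and Br are single atoms).
Nitrogen count: 2.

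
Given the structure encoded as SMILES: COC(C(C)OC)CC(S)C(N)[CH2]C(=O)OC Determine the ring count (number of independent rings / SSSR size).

0

In SMILES, each pair of matching ring-closure digits denotes one ring-closing bond; the number of such bonds equals the number of independent rings.
Ring-closure bonds here: 0.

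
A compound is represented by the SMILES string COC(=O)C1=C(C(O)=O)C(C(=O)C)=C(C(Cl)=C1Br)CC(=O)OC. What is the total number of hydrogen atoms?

Walk through each heavy atom and fill implicit hydrogens from standard valence (C 4, N 3, O 2, S 2, halogen 1):
  atom 1: C, bond orders sum to 1 (valence 4) → 3 H
  atom 2: O, bond orders sum to 2 (valence 2) → 0 H
  atom 3: C, bond orders sum to 4 (valence 4) → 0 H
  atom 4: O, bond orders sum to 2 (valence 2) → 0 H
  atom 5: C, bond orders sum to 4 (valence 4) → 0 H
  atom 6: C, bond orders sum to 4 (valence 4) → 0 H
  atom 7: C, bond orders sum to 4 (valence 4) → 0 H
  atom 8: O, bond orders sum to 1 (valence 2) → 1 H
  atom 9: O, bond orders sum to 2 (valence 2) → 0 H
  atom 10: C, bond orders sum to 4 (valence 4) → 0 H
  atom 11: C, bond orders sum to 4 (valence 4) → 0 H
  atom 12: O, bond orders sum to 2 (valence 2) → 0 H
  atom 13: C, bond orders sum to 1 (valence 4) → 3 H
  atom 14: C, bond orders sum to 4 (valence 4) → 0 H
  atom 15: C, bond orders sum to 4 (valence 4) → 0 H
  atom 16: Cl (halogen, monovalent) → 0 H
  atom 17: C, bond orders sum to 4 (valence 4) → 0 H
  atom 18: Br (halogen, monovalent) → 0 H
  atom 19: C, bond orders sum to 2 (valence 4) → 2 H
  atom 20: C, bond orders sum to 4 (valence 4) → 0 H
  atom 21: O, bond orders sum to 2 (valence 2) → 0 H
  atom 22: O, bond orders sum to 2 (valence 2) → 0 H
  atom 23: C, bond orders sum to 1 (valence 4) → 3 H
Total hydrogens: 12.

12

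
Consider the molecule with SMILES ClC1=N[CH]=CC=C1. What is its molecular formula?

C5H4ClN

Walk through each heavy atom and fill implicit hydrogens from standard valence (C 4, N 3, O 2, S 2, halogen 1):
  atom 1: Cl (halogen, monovalent) → 0 H
  atom 2: C, bond orders sum to 4 (valence 4) → 0 H
  atom 3: N, bond orders sum to 3 (valence 3) → 0 H
  atom 4: C with explicit H count 1
  atom 5: C, bond orders sum to 3 (valence 4) → 1 H
  atom 6: C, bond orders sum to 3 (valence 4) → 1 H
  atom 7: C, bond orders sum to 3 (valence 4) → 1 H
Totals → C:5, H:4, Cl:1, N:1.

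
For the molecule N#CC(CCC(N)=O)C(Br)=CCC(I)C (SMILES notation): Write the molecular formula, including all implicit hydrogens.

C10H14BrIN2O

Walk through each heavy atom and fill implicit hydrogens from standard valence (C 4, N 3, O 2, S 2, halogen 1):
  atom 1: N, bond orders sum to 3 (valence 3) → 0 H
  atom 2: C, bond orders sum to 4 (valence 4) → 0 H
  atom 3: C, bond orders sum to 3 (valence 4) → 1 H
  atom 4: C, bond orders sum to 2 (valence 4) → 2 H
  atom 5: C, bond orders sum to 2 (valence 4) → 2 H
  atom 6: C, bond orders sum to 4 (valence 4) → 0 H
  atom 7: N, bond orders sum to 1 (valence 3) → 2 H
  atom 8: O, bond orders sum to 2 (valence 2) → 0 H
  atom 9: C, bond orders sum to 4 (valence 4) → 0 H
  atom 10: Br (halogen, monovalent) → 0 H
  atom 11: C, bond orders sum to 3 (valence 4) → 1 H
  atom 12: C, bond orders sum to 2 (valence 4) → 2 H
  atom 13: C, bond orders sum to 3 (valence 4) → 1 H
  atom 14: I (halogen, monovalent) → 0 H
  atom 15: C, bond orders sum to 1 (valence 4) → 3 H
Totals → C:10, H:14, Br:1, I:1, N:2, O:1.
In Hill order: C10H14BrIN2O.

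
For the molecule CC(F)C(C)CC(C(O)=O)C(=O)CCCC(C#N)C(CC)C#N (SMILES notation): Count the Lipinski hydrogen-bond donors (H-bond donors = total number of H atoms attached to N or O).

Donors: find every N or O and count the H atoms it carries.
  atom 9 (O): bond orders sum to 1 → 1 H
  atom 10 (O): bond orders sum to 2 → 0 H
  atom 12 (O): bond orders sum to 2 → 0 H
  atom 18 (N): bond orders sum to 3 → 0 H
  atom 23 (N): bond orders sum to 3 → 0 H
Lipinski HBD = 1.

1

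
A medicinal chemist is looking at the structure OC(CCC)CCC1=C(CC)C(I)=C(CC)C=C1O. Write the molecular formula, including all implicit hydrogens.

C16H25IO2

Walk through each heavy atom and fill implicit hydrogens from standard valence (C 4, N 3, O 2, S 2, halogen 1):
  atom 1: O, bond orders sum to 1 (valence 2) → 1 H
  atom 2: C, bond orders sum to 3 (valence 4) → 1 H
  atom 3: C, bond orders sum to 2 (valence 4) → 2 H
  atom 4: C, bond orders sum to 2 (valence 4) → 2 H
  atom 5: C, bond orders sum to 1 (valence 4) → 3 H
  atom 6: C, bond orders sum to 2 (valence 4) → 2 H
  atom 7: C, bond orders sum to 2 (valence 4) → 2 H
  atom 8: C, bond orders sum to 4 (valence 4) → 0 H
  atom 9: C, bond orders sum to 4 (valence 4) → 0 H
  atom 10: C, bond orders sum to 2 (valence 4) → 2 H
  atom 11: C, bond orders sum to 1 (valence 4) → 3 H
  atom 12: C, bond orders sum to 4 (valence 4) → 0 H
  atom 13: I (halogen, monovalent) → 0 H
  atom 14: C, bond orders sum to 4 (valence 4) → 0 H
  atom 15: C, bond orders sum to 2 (valence 4) → 2 H
  atom 16: C, bond orders sum to 1 (valence 4) → 3 H
  atom 17: C, bond orders sum to 3 (valence 4) → 1 H
  atom 18: C, bond orders sum to 4 (valence 4) → 0 H
  atom 19: O, bond orders sum to 1 (valence 2) → 1 H
Totals → C:16, H:25, I:1, O:2.
In Hill order: C16H25IO2.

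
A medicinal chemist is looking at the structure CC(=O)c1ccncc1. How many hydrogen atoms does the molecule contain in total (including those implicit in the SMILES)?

7

Walk through each heavy atom and fill implicit hydrogens from standard valence (C 4, N 3, O 2, S 2, halogen 1); for lowercase aromatic atoms, an aromatic c carries 1 H when it has two neighbours and 0 H with three, and aromatic n carries 0 H:
  atom 1: C, bond orders sum to 1 (valence 4) → 3 H
  atom 2: C, bond orders sum to 4 (valence 4) → 0 H
  atom 3: O, bond orders sum to 2 (valence 2) → 0 H
  atom 4: aromatic c, 3 neighbours → 0 H
  atom 5: aromatic c, 2 neighbours → 1 H
  atom 6: aromatic c, 2 neighbours → 1 H
  atom 7: aromatic n, 2 neighbours → 0 H
  atom 8: aromatic c, 2 neighbours → 1 H
  atom 9: aromatic c, 2 neighbours → 1 H
Total hydrogens: 7.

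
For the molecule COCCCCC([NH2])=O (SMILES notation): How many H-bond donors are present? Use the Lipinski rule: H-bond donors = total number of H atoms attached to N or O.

2

Donors: find every N or O and count the H atoms it carries.
  atom 2 (O): bond orders sum to 2 → 0 H
  atom 8 (N): bond orders sum to 1 → 2 H
  atom 9 (O): bond orders sum to 2 → 0 H
Lipinski HBD = 2.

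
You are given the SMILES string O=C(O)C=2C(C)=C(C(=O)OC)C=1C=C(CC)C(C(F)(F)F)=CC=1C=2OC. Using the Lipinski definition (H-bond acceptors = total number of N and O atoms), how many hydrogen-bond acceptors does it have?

N atoms: 0; O atoms: 5.
Lipinski HBA = 0 + 5 = 5.

5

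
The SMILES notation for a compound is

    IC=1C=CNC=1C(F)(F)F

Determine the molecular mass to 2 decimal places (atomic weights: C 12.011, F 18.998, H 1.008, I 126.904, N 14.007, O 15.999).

260.98 g/mol

First, the molecular formula is C5H3F3IN (counting implicit H from valence).
  C: 5 × 12.011 = 60.055
  F: 3 × 18.998 = 56.994
  H: 3 × 1.008 = 3.024
  I: 1 × 126.904 = 126.904
  N: 1 × 14.007 = 14.007
Sum: 5×12.011 + 3×18.998 + 3×1.008 + 1×126.904 + 1×14.007 = 260.984 → 260.98 g/mol.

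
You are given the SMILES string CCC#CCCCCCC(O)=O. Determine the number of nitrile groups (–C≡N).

0

Scan the SMILES for the nitrile motif — none present.
Groups that are present: 1 alkyne, 1 carboxylic acid.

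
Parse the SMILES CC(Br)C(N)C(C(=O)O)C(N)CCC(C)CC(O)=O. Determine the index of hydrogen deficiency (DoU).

Degree of unsaturation = (number of rings) + (number of π bonds).
Ring closures in the SMILES: 0.
π bonds: 2 double bonds (each 1 DoU) → 2 DoU from unsaturation.
Total DoU = 0 + 2 = 2.

2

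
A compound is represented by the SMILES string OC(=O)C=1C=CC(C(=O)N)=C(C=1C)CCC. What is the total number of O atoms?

3

Scan the SMILES for O atoms (remember two-letter symbols like Cl and Br are single atoms).
Oxygen count: 3.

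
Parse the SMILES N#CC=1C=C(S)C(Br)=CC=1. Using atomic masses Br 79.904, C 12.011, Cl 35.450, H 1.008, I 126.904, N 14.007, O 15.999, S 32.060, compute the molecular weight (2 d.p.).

214.08 g/mol

First, the molecular formula is C7H4BrNS (counting implicit H from valence).
  Br: 1 × 79.904 = 79.904
  C: 7 × 12.011 = 84.077
  H: 4 × 1.008 = 4.032
  N: 1 × 14.007 = 14.007
  S: 1 × 32.060 = 32.060
Sum: 1×79.904 + 7×12.011 + 4×1.008 + 1×14.007 + 1×32.060 = 214.080 → 214.08 g/mol.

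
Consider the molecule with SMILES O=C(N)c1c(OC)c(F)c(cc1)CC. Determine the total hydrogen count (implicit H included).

Walk through each heavy atom and fill implicit hydrogens from standard valence (C 4, N 3, O 2, S 2, halogen 1); for lowercase aromatic atoms, an aromatic c carries 1 H when it has two neighbours and 0 H with three, and aromatic n carries 0 H:
  atom 1: O, bond orders sum to 2 (valence 2) → 0 H
  atom 2: C, bond orders sum to 4 (valence 4) → 0 H
  atom 3: N, bond orders sum to 1 (valence 3) → 2 H
  atom 4: aromatic c, 3 neighbours → 0 H
  atom 5: aromatic c, 3 neighbours → 0 H
  atom 6: O, bond orders sum to 2 (valence 2) → 0 H
  atom 7: C, bond orders sum to 1 (valence 4) → 3 H
  atom 8: aromatic c, 3 neighbours → 0 H
  atom 9: F (halogen, monovalent) → 0 H
  atom 10: aromatic c, 3 neighbours → 0 H
  atom 11: aromatic c, 2 neighbours → 1 H
  atom 12: aromatic c, 2 neighbours → 1 H
  atom 13: C, bond orders sum to 2 (valence 4) → 2 H
  atom 14: C, bond orders sum to 1 (valence 4) → 3 H
Total hydrogens: 12.

12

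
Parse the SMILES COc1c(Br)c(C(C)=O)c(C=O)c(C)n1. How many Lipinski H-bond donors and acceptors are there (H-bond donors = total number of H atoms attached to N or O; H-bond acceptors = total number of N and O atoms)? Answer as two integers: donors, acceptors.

Donors: find every N or O and count the H atoms it carries.
  atom 2 (O): bond orders sum to 2 → 0 H
  atom 9 (O): bond orders sum to 2 → 0 H
  atom 12 (O): bond orders sum to 2 → 0 H
  atom 15 (N): bond orders sum to 3 → 0 H
Lipinski HBD = 0.
Acceptors: N atoms = 1, O atoms = 3 → HBA = 4.

0, 4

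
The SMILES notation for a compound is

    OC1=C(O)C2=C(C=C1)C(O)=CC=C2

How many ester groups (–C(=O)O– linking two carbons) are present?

0

Scan the SMILES for the ester motif — none present.
Groups that are present: 3 hydroxyl.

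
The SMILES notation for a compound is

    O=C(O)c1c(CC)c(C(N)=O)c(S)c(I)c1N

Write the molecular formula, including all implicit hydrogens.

Walk through each heavy atom and fill implicit hydrogens from standard valence (C 4, N 3, O 2, S 2, halogen 1); for lowercase aromatic atoms, an aromatic c carries 1 H when it has two neighbours and 0 H with three, and aromatic n carries 0 H:
  atom 1: O, bond orders sum to 2 (valence 2) → 0 H
  atom 2: C, bond orders sum to 4 (valence 4) → 0 H
  atom 3: O, bond orders sum to 1 (valence 2) → 1 H
  atom 4: aromatic c, 3 neighbours → 0 H
  atom 5: aromatic c, 3 neighbours → 0 H
  atom 6: C, bond orders sum to 2 (valence 4) → 2 H
  atom 7: C, bond orders sum to 1 (valence 4) → 3 H
  atom 8: aromatic c, 3 neighbours → 0 H
  atom 9: C, bond orders sum to 4 (valence 4) → 0 H
  atom 10: N, bond orders sum to 1 (valence 3) → 2 H
  atom 11: O, bond orders sum to 2 (valence 2) → 0 H
  atom 12: aromatic c, 3 neighbours → 0 H
  atom 13: S, bond orders sum to 1 (valence 2) → 1 H
  atom 14: aromatic c, 3 neighbours → 0 H
  atom 15: I (halogen, monovalent) → 0 H
  atom 16: aromatic c, 3 neighbours → 0 H
  atom 17: N, bond orders sum to 1 (valence 3) → 2 H
Totals → C:10, H:11, I:1, N:2, O:3, S:1.

C10H11IN2O3S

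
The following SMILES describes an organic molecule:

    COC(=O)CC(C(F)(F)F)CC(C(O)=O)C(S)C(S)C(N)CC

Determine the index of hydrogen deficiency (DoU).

2

Molecular formula: C13H22F3NO4S2.
DoU = (2C + 2 + N − H − X) / 2, where X is the halogen count and O/S are ignored.
    = (2·13 + 2 + 1 − 22 − 3) / 2 = 4 / 2 = 2.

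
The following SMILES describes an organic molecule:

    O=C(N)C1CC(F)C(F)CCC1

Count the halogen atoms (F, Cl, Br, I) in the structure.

2

Halogen atoms appear at heavy-atom positions 7, 9 (2×F).
Other groups present: 1 amide.
Halogen count: 2.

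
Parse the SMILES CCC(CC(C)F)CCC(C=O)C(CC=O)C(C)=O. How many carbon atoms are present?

Count every carbon token in the SMILES (each C, including those in ring-closure positions and inside branches).
Carbon count: 15.

15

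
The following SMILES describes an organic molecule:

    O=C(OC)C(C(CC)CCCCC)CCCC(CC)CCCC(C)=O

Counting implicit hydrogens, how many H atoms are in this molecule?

42

Walk through each heavy atom and fill implicit hydrogens from standard valence (C 4, N 3, O 2, S 2, halogen 1):
  atom 1: O, bond orders sum to 2 (valence 2) → 0 H
  atom 2: C, bond orders sum to 4 (valence 4) → 0 H
  atom 3: O, bond orders sum to 2 (valence 2) → 0 H
  atom 4: C, bond orders sum to 1 (valence 4) → 3 H
  atom 5: C, bond orders sum to 3 (valence 4) → 1 H
  atom 6: C, bond orders sum to 3 (valence 4) → 1 H
  atom 7: C, bond orders sum to 2 (valence 4) → 2 H
  atom 8: C, bond orders sum to 1 (valence 4) → 3 H
  atom 9: C, bond orders sum to 2 (valence 4) → 2 H
  atom 10: C, bond orders sum to 2 (valence 4) → 2 H
  atom 11: C, bond orders sum to 2 (valence 4) → 2 H
  atom 12: C, bond orders sum to 2 (valence 4) → 2 H
  atom 13: C, bond orders sum to 1 (valence 4) → 3 H
  atom 14: C, bond orders sum to 2 (valence 4) → 2 H
  atom 15: C, bond orders sum to 2 (valence 4) → 2 H
  atom 16: C, bond orders sum to 2 (valence 4) → 2 H
  atom 17: C, bond orders sum to 3 (valence 4) → 1 H
  atom 18: C, bond orders sum to 2 (valence 4) → 2 H
  atom 19: C, bond orders sum to 1 (valence 4) → 3 H
  atom 20: C, bond orders sum to 2 (valence 4) → 2 H
  atom 21: C, bond orders sum to 2 (valence 4) → 2 H
  atom 22: C, bond orders sum to 2 (valence 4) → 2 H
  atom 23: C, bond orders sum to 4 (valence 4) → 0 H
  atom 24: C, bond orders sum to 1 (valence 4) → 3 H
  atom 25: O, bond orders sum to 2 (valence 2) → 0 H
Total hydrogens: 42.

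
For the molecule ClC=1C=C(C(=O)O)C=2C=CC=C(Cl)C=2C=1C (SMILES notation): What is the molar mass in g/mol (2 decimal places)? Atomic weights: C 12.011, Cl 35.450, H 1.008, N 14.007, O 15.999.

First, the molecular formula is C12H8Cl2O2 (counting implicit H from valence).
  C: 12 × 12.011 = 144.132
  Cl: 2 × 35.450 = 70.900
  H: 8 × 1.008 = 8.064
  O: 2 × 15.999 = 31.998
Sum: 12×12.011 + 2×35.450 + 8×1.008 + 2×15.999 = 255.094 → 255.09 g/mol.

255.09 g/mol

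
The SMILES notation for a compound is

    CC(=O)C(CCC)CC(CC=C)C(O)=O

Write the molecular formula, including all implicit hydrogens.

C12H20O3

Walk through each heavy atom and fill implicit hydrogens from standard valence (C 4, N 3, O 2, S 2, halogen 1):
  atom 1: C, bond orders sum to 1 (valence 4) → 3 H
  atom 2: C, bond orders sum to 4 (valence 4) → 0 H
  atom 3: O, bond orders sum to 2 (valence 2) → 0 H
  atom 4: C, bond orders sum to 3 (valence 4) → 1 H
  atom 5: C, bond orders sum to 2 (valence 4) → 2 H
  atom 6: C, bond orders sum to 2 (valence 4) → 2 H
  atom 7: C, bond orders sum to 1 (valence 4) → 3 H
  atom 8: C, bond orders sum to 2 (valence 4) → 2 H
  atom 9: C, bond orders sum to 3 (valence 4) → 1 H
  atom 10: C, bond orders sum to 2 (valence 4) → 2 H
  atom 11: C, bond orders sum to 3 (valence 4) → 1 H
  atom 12: C, bond orders sum to 2 (valence 4) → 2 H
  atom 13: C, bond orders sum to 4 (valence 4) → 0 H
  atom 14: O, bond orders sum to 1 (valence 2) → 1 H
  atom 15: O, bond orders sum to 2 (valence 2) → 0 H
Totals → C:12, H:20, O:3.
In Hill order: C12H20O3.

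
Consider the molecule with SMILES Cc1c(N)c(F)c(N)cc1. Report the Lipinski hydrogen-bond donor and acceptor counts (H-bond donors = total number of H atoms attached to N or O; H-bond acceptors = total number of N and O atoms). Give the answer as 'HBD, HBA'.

4, 2

Donors: find every N or O and count the H atoms it carries.
  atom 4 (N): bond orders sum to 1 → 2 H
  atom 8 (N): bond orders sum to 1 → 2 H
Lipinski HBD = 4.
Acceptors: N atoms = 2, O atoms = 0 → HBA = 2.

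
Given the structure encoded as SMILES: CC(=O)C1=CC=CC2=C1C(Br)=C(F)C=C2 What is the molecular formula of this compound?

C12H8BrFO

Walk through each heavy atom and fill implicit hydrogens from standard valence (C 4, N 3, O 2, S 2, halogen 1):
  atom 1: C, bond orders sum to 1 (valence 4) → 3 H
  atom 2: C, bond orders sum to 4 (valence 4) → 0 H
  atom 3: O, bond orders sum to 2 (valence 2) → 0 H
  atom 4: C, bond orders sum to 4 (valence 4) → 0 H
  atom 5: C, bond orders sum to 3 (valence 4) → 1 H
  atom 6: C, bond orders sum to 3 (valence 4) → 1 H
  atom 7: C, bond orders sum to 3 (valence 4) → 1 H
  atom 8: C, bond orders sum to 4 (valence 4) → 0 H
  atom 9: C, bond orders sum to 4 (valence 4) → 0 H
  atom 10: C, bond orders sum to 4 (valence 4) → 0 H
  atom 11: Br (halogen, monovalent) → 0 H
  atom 12: C, bond orders sum to 4 (valence 4) → 0 H
  atom 13: F (halogen, monovalent) → 0 H
  atom 14: C, bond orders sum to 3 (valence 4) → 1 H
  atom 15: C, bond orders sum to 3 (valence 4) → 1 H
Totals → C:12, H:8, Br:1, F:1, O:1.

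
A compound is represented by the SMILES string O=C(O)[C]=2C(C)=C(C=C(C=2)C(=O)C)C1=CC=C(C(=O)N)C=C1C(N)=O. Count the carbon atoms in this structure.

18

Count every carbon token in the SMILES (each C, including those in ring-closure positions and inside branches).
Carbon count: 18.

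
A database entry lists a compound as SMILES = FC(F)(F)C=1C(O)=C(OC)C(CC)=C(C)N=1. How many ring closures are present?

In SMILES, each pair of matching ring-closure digits denotes one ring-closing bond; the number of such bonds equals the number of independent rings.
Ring-closure bonds here: 1.

1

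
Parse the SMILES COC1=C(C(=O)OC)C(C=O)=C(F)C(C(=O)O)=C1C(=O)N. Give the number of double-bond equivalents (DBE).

Molecular formula: C12H10FNO7.
DoU = (2C + 2 + N − H − X) / 2, where X is the halogen count and O/S are ignored.
    = (2·12 + 2 + 1 − 10 − 1) / 2 = 16 / 2 = 8.

8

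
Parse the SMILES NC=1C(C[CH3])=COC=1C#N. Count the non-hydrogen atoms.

Every atom symbol written in the SMILES (organic subset) is one heavy atom; implicit H are not written.
Heavy atoms by element → C:7, N:2, O:1.
Total: 10.

10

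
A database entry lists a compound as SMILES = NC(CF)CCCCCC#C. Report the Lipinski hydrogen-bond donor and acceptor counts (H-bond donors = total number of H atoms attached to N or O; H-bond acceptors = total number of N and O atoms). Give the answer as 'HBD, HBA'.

2, 1

Donors: find every N or O and count the H atoms it carries.
  atom 1 (N): bond orders sum to 1 → 2 H
Lipinski HBD = 2.
Acceptors: N atoms = 1, O atoms = 0 → HBA = 1.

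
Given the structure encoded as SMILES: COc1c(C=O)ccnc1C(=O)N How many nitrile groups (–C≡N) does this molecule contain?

Scan the SMILES for the nitrile motif — none present.
Groups that are present: 1 aldehyde, 1 amide, 1 ether.

0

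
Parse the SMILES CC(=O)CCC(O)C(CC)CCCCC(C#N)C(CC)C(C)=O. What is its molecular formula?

Walk through each heavy atom and fill implicit hydrogens from standard valence (C 4, N 3, O 2, S 2, halogen 1):
  atom 1: C, bond orders sum to 1 (valence 4) → 3 H
  atom 2: C, bond orders sum to 4 (valence 4) → 0 H
  atom 3: O, bond orders sum to 2 (valence 2) → 0 H
  atom 4: C, bond orders sum to 2 (valence 4) → 2 H
  atom 5: C, bond orders sum to 2 (valence 4) → 2 H
  atom 6: C, bond orders sum to 3 (valence 4) → 1 H
  atom 7: O, bond orders sum to 1 (valence 2) → 1 H
  atom 8: C, bond orders sum to 3 (valence 4) → 1 H
  atom 9: C, bond orders sum to 2 (valence 4) → 2 H
  atom 10: C, bond orders sum to 1 (valence 4) → 3 H
  atom 11: C, bond orders sum to 2 (valence 4) → 2 H
  atom 12: C, bond orders sum to 2 (valence 4) → 2 H
  atom 13: C, bond orders sum to 2 (valence 4) → 2 H
  atom 14: C, bond orders sum to 2 (valence 4) → 2 H
  atom 15: C, bond orders sum to 3 (valence 4) → 1 H
  atom 16: C, bond orders sum to 4 (valence 4) → 0 H
  atom 17: N, bond orders sum to 3 (valence 3) → 0 H
  atom 18: C, bond orders sum to 3 (valence 4) → 1 H
  atom 19: C, bond orders sum to 2 (valence 4) → 2 H
  atom 20: C, bond orders sum to 1 (valence 4) → 3 H
  atom 21: C, bond orders sum to 4 (valence 4) → 0 H
  atom 22: C, bond orders sum to 1 (valence 4) → 3 H
  atom 23: O, bond orders sum to 2 (valence 2) → 0 H
Totals → C:19, H:33, N:1, O:3.

C19H33NO3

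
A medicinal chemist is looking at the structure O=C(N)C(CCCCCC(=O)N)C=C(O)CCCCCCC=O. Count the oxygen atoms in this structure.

4

Scan the SMILES for O atoms (remember two-letter symbols like Cl and Br are single atoms).
Oxygen count: 4.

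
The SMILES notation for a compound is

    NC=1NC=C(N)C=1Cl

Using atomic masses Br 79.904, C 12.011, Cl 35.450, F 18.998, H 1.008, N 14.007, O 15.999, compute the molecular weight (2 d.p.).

First, the molecular formula is C4H6ClN3 (counting implicit H from valence).
  C: 4 × 12.011 = 48.044
  Cl: 1 × 35.450 = 35.450
  H: 6 × 1.008 = 6.048
  N: 3 × 14.007 = 42.021
Sum: 4×12.011 + 1×35.450 + 6×1.008 + 3×14.007 = 131.563 → 131.56 g/mol.

131.56 g/mol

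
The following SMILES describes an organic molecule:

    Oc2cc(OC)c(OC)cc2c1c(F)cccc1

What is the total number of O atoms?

Scan the SMILES for O atoms (remember two-letter symbols like Cl and Br are single atoms).
Oxygen count: 3.

3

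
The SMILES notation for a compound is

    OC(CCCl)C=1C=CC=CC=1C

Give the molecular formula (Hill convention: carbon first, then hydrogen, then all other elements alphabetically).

C10H13ClO

Walk through each heavy atom and fill implicit hydrogens from standard valence (C 4, N 3, O 2, S 2, halogen 1):
  atom 1: O, bond orders sum to 1 (valence 2) → 1 H
  atom 2: C, bond orders sum to 3 (valence 4) → 1 H
  atom 3: C, bond orders sum to 2 (valence 4) → 2 H
  atom 4: C, bond orders sum to 2 (valence 4) → 2 H
  atom 5: Cl (halogen, monovalent) → 0 H
  atom 6: C, bond orders sum to 4 (valence 4) → 0 H
  atom 7: C, bond orders sum to 3 (valence 4) → 1 H
  atom 8: C, bond orders sum to 3 (valence 4) → 1 H
  atom 9: C, bond orders sum to 3 (valence 4) → 1 H
  atom 10: C, bond orders sum to 3 (valence 4) → 1 H
  atom 11: C, bond orders sum to 4 (valence 4) → 0 H
  atom 12: C, bond orders sum to 1 (valence 4) → 3 H
Totals → C:10, H:13, Cl:1, O:1.
In Hill order: C10H13ClO.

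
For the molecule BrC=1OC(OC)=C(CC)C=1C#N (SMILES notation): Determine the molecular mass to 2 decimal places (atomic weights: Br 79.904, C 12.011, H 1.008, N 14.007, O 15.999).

230.06 g/mol

First, the molecular formula is C8H8BrNO2 (counting implicit H from valence).
  Br: 1 × 79.904 = 79.904
  C: 8 × 12.011 = 96.088
  H: 8 × 1.008 = 8.064
  N: 1 × 14.007 = 14.007
  O: 2 × 15.999 = 31.998
Sum: 1×79.904 + 8×12.011 + 8×1.008 + 1×14.007 + 2×15.999 = 230.061 → 230.06 g/mol.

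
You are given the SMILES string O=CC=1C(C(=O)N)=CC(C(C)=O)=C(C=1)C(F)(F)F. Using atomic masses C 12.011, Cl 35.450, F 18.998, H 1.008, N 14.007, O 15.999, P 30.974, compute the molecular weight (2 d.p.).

First, the molecular formula is C11H8F3NO3 (counting implicit H from valence).
  C: 11 × 12.011 = 132.121
  F: 3 × 18.998 = 56.994
  H: 8 × 1.008 = 8.064
  N: 1 × 14.007 = 14.007
  O: 3 × 15.999 = 47.997
Sum: 11×12.011 + 3×18.998 + 8×1.008 + 1×14.007 + 3×15.999 = 259.183 → 259.18 g/mol.

259.18 g/mol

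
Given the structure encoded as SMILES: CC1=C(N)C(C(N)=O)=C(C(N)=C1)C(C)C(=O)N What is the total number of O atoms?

Scan the SMILES for O atoms (remember two-letter symbols like Cl and Br are single atoms).
Oxygen count: 2.

2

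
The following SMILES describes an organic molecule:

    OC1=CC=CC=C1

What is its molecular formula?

C6H6O

Walk through each heavy atom and fill implicit hydrogens from standard valence (C 4, N 3, O 2, S 2, halogen 1):
  atom 1: O, bond orders sum to 1 (valence 2) → 1 H
  atom 2: C, bond orders sum to 4 (valence 4) → 0 H
  atom 3: C, bond orders sum to 3 (valence 4) → 1 H
  atom 4: C, bond orders sum to 3 (valence 4) → 1 H
  atom 5: C, bond orders sum to 3 (valence 4) → 1 H
  atom 6: C, bond orders sum to 3 (valence 4) → 1 H
  atom 7: C, bond orders sum to 3 (valence 4) → 1 H
Totals → C:6, H:6, O:1.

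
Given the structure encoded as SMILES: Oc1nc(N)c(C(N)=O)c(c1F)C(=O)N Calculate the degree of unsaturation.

Molecular formula: C7H7FN4O3.
DoU = (2C + 2 + N − H − X) / 2, where X is the halogen count and O/S are ignored.
    = (2·7 + 2 + 4 − 7 − 1) / 2 = 12 / 2 = 6.

6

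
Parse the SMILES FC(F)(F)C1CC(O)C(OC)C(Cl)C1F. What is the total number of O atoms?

Scan the SMILES for O atoms (remember two-letter symbols like Cl and Br are single atoms).
Oxygen count: 2.

2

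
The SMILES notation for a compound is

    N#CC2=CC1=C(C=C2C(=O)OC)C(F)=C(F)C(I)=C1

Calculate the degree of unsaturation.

Degree of unsaturation = (number of rings) + (number of π bonds).
Ring closures in the SMILES: 2.
π bonds: 6 double bonds (each 1 DoU), 1 triple bond (each 2 DoU) → 8 DoU from unsaturation.
Total DoU = 2 + 8 = 10.

10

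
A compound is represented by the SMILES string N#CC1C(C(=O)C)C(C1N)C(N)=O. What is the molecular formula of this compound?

Walk through each heavy atom and fill implicit hydrogens from standard valence (C 4, N 3, O 2, S 2, halogen 1):
  atom 1: N, bond orders sum to 3 (valence 3) → 0 H
  atom 2: C, bond orders sum to 4 (valence 4) → 0 H
  atom 3: C, bond orders sum to 3 (valence 4) → 1 H
  atom 4: C, bond orders sum to 3 (valence 4) → 1 H
  atom 5: C, bond orders sum to 4 (valence 4) → 0 H
  atom 6: O, bond orders sum to 2 (valence 2) → 0 H
  atom 7: C, bond orders sum to 1 (valence 4) → 3 H
  atom 8: C, bond orders sum to 3 (valence 4) → 1 H
  atom 9: C, bond orders sum to 3 (valence 4) → 1 H
  atom 10: N, bond orders sum to 1 (valence 3) → 2 H
  atom 11: C, bond orders sum to 4 (valence 4) → 0 H
  atom 12: N, bond orders sum to 1 (valence 3) → 2 H
  atom 13: O, bond orders sum to 2 (valence 2) → 0 H
Totals → C:8, H:11, N:3, O:2.

C8H11N3O2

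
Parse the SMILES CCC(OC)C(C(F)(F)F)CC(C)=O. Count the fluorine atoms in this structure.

3

Scan the SMILES for F atoms (remember two-letter symbols like Cl and Br are single atoms).
Fluorine count: 3.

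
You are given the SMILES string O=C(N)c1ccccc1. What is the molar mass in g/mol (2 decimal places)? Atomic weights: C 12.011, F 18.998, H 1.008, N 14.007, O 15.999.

First, the molecular formula is C7H7NO (counting implicit H from valence).
  C: 7 × 12.011 = 84.077
  H: 7 × 1.008 = 7.056
  N: 1 × 14.007 = 14.007
  O: 1 × 15.999 = 15.999
Sum: 7×12.011 + 7×1.008 + 1×14.007 + 1×15.999 = 121.139 → 121.14 g/mol.

121.14 g/mol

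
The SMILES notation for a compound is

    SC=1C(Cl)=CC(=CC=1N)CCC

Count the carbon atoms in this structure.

Count every carbon token in the SMILES (each C, including those in ring-closure positions and inside branches).
Carbon count: 9.

9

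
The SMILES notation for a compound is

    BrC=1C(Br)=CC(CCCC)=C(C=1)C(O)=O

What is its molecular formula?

Walk through each heavy atom and fill implicit hydrogens from standard valence (C 4, N 3, O 2, S 2, halogen 1):
  atom 1: Br (halogen, monovalent) → 0 H
  atom 2: C, bond orders sum to 4 (valence 4) → 0 H
  atom 3: C, bond orders sum to 4 (valence 4) → 0 H
  atom 4: Br (halogen, monovalent) → 0 H
  atom 5: C, bond orders sum to 3 (valence 4) → 1 H
  atom 6: C, bond orders sum to 4 (valence 4) → 0 H
  atom 7: C, bond orders sum to 2 (valence 4) → 2 H
  atom 8: C, bond orders sum to 2 (valence 4) → 2 H
  atom 9: C, bond orders sum to 2 (valence 4) → 2 H
  atom 10: C, bond orders sum to 1 (valence 4) → 3 H
  atom 11: C, bond orders sum to 4 (valence 4) → 0 H
  atom 12: C, bond orders sum to 3 (valence 4) → 1 H
  atom 13: C, bond orders sum to 4 (valence 4) → 0 H
  atom 14: O, bond orders sum to 1 (valence 2) → 1 H
  atom 15: O, bond orders sum to 2 (valence 2) → 0 H
Totals → C:11, H:12, Br:2, O:2.
In Hill order: C11H12Br2O2.

C11H12Br2O2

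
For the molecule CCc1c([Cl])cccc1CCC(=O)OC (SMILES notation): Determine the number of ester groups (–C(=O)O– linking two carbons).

1

The ester motif appears at heavy-atom position 12 in the SMILES.
Ester count: 1.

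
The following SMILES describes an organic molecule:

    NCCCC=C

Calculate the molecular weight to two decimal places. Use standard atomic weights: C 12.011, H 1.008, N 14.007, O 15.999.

First, the molecular formula is C5H11N (counting implicit H from valence).
  C: 5 × 12.011 = 60.055
  H: 11 × 1.008 = 11.088
  N: 1 × 14.007 = 14.007
Sum: 5×12.011 + 11×1.008 + 1×14.007 = 85.150 → 85.15 g/mol.

85.15 g/mol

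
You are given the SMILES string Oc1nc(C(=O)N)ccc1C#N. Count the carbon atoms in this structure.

7

Count every carbon token in the SMILES (each C, including those in ring-closure positions and inside branches).
Carbon count: 7.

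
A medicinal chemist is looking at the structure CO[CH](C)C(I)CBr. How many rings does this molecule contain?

In SMILES, each pair of matching ring-closure digits denotes one ring-closing bond; the number of such bonds equals the number of independent rings.
Ring-closure bonds here: 0.

0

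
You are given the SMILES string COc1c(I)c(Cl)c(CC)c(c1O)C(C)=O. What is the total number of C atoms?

Count every carbon token in the SMILES (each C, including those in ring-closure positions and inside branches).
Carbon count: 11.

11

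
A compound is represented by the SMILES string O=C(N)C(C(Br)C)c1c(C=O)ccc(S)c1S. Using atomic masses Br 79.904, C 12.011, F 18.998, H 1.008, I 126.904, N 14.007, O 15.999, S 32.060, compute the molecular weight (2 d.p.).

First, the molecular formula is C11H12BrNO2S2 (counting implicit H from valence).
  Br: 1 × 79.904 = 79.904
  C: 11 × 12.011 = 132.121
  H: 12 × 1.008 = 12.096
  N: 1 × 14.007 = 14.007
  O: 2 × 15.999 = 31.998
  S: 2 × 32.060 = 64.120
Sum: 1×79.904 + 11×12.011 + 12×1.008 + 1×14.007 + 2×15.999 + 2×32.060 = 334.246 → 334.25 g/mol.

334.25 g/mol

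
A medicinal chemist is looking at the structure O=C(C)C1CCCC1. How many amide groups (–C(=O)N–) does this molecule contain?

0

Scan the SMILES for the amide motif — none present.
Groups that are present: 1 ketone.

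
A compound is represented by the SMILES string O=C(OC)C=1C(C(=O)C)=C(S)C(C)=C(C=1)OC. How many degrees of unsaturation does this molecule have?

6

Degree of unsaturation = (number of rings) + (number of π bonds).
Ring closures in the SMILES: 1.
π bonds: 5 double bonds (each 1 DoU) → 5 DoU from unsaturation.
Total DoU = 1 + 5 = 6.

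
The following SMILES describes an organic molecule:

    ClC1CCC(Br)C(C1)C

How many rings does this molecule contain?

In SMILES, each pair of matching ring-closure digits denotes one ring-closing bond; the number of such bonds equals the number of independent rings.
Ring-closure bonds here: 1.

1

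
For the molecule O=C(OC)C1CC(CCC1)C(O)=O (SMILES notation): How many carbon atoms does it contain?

9

Count every carbon token in the SMILES (each C, including those in ring-closure positions and inside branches).
Carbon count: 9.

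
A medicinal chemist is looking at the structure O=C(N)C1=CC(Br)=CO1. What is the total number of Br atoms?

Scan the SMILES for Br atoms (remember two-letter symbols like Cl and Br are single atoms).
Bromine count: 1.

1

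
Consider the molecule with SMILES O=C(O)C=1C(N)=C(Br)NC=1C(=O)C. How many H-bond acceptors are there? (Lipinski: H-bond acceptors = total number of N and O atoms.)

5

N atoms: 2; O atoms: 3.
Lipinski HBA = 2 + 3 = 5.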